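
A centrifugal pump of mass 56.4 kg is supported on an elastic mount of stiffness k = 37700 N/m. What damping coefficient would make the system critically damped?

2920 N·s/m

c_c = 2√(k·m) = 2√(37700 × 56.4) = 2 × 1458 = 2916 N·s/m.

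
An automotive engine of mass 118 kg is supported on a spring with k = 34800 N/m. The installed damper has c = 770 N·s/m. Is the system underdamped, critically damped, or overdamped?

c_c = 2√(k·m) = 4053 N·s/m; ζ = c/c_c = 770/4053 = 0.190.
Since ζ < 1 the system is underdamped.

underdamped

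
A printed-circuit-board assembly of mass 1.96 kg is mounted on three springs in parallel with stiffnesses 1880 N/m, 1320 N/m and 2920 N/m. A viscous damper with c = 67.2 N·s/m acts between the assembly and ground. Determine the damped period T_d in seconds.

0.118 s

Parallel springs add: k_eq = 1880 + 1320 + 2920 = 6120 N/m.
ω_n = √(k_eq/m) = √(6120/1.96) = 55.88 rad/s.
Critical damping c_c = 2√(k_eq·m) = 2√(6120 × 1.96) = 219.0 N·s/m, so ζ = c/c_c = 67.2/219.0 = 0.3068.
ω_d = ω_n√(1 − ζ²) = 55.88 × √(1 − 0.0941) = 53.18 rad/s.
T_d = 2π/ω_d = 0.1181 s.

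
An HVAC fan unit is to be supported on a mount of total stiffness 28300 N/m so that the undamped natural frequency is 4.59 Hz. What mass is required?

ω_n = 2πf_n = 2π × 4.59 = 28.84 rad/s.
m = k/ω_n² = 28300/28.84² = 28300/831.7 = 34.03 kg.

34.0 kg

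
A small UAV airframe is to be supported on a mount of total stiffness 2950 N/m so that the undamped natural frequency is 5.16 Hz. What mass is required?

ω_n = 2πf_n = 2π × 5.16 = 32.42 rad/s.
m = k/ω_n² = 2950/32.42² = 2950/1051 = 2.806 kg.

2.81 kg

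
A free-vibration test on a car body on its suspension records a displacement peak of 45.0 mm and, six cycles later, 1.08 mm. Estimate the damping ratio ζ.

Logarithmic decrement δ = (1/n)·ln(x₀/x_n) = (1/6)·ln(45.0/1.08) = (1/6)·ln(41.67) = 0.6216.
ζ = δ/√(4π² + δ²) = 0.6216/√(39.48 + 0.386) = 0.6216/6.314 = 0.09845.

0.0985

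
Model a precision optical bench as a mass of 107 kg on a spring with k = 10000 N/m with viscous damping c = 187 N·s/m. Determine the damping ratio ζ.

ω_n = √(k/m) = √(10000/107) = 9.667 rad/s.
Critical damping c_c = 2√(k·m) = 2√(10000 × 107) = 2069 N·s/m, so ζ = c/c_c = 187/2069 = 0.09039.

0.0904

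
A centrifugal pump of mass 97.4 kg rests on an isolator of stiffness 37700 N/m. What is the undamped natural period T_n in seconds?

ω_n = √(k/m) = √(37700/97.4) = √387.1 = 19.67 rad/s.
T_n = 2π/ω_n = 6.283/19.67 = 0.3194 s.

0.319 s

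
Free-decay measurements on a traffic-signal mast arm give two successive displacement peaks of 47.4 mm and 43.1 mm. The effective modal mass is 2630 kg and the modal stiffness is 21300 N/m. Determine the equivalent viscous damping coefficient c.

227 N·s/m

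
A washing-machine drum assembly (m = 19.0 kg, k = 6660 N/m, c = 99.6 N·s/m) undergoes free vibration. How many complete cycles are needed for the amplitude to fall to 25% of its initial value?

2 cycles

ζ = c/(2√(km)) = 99.6/(2√(6660 × 19.0)) = 99.6/711.4 = 0.1400.
Logarithmic decrement δ = 2πζ/√(1 − ζ²) = 2π × 0.1400/√(1 − 0.0196) = 0.8884.
x_n/x₀ = e^(−nδ) ≤ 0.25; take ln: n ≥ ln(1/0.25)/δ = 1.386/0.8884 = 1.560.
So 2 complete cycles are required.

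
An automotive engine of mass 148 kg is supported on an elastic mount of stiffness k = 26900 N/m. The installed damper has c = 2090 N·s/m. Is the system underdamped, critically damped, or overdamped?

c_c = 2√(k·m) = 3991 N·s/m; ζ = c/c_c = 2090/3991 = 0.524.
Since ζ < 1 the system is underdamped.

underdamped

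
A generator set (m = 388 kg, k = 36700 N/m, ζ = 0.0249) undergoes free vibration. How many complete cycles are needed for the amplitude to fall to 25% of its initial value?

9 cycles

Logarithmic decrement δ = 2πζ/√(1 − ζ²) = 2π × 0.02490/√(1 − 0.000620) = 0.1565.
x_n/x₀ = e^(−nδ) ≤ 0.25; take ln: n ≥ ln(1/0.25)/δ = 1.386/0.1565 = 8.858.
So 9 complete cycles are required.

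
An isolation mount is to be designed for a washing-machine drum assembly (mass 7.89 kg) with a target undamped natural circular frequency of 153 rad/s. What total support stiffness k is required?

185000 N/m

k = m·ω_n² = 7.89 × 153.0² = 7.89 × 23410 = 184700 N/m.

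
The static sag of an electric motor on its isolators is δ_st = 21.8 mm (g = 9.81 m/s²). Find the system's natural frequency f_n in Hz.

ω_n = √(g/δ_st) = √(9.81/0.0218) = √450.0 = 21.21 rad/s.
f_n = ω_n/(2π) = 21.21/6.283 = 3.376 Hz.

3.38 Hz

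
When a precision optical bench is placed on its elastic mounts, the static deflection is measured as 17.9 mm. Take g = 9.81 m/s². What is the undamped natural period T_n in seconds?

0.268 s

ω_n = √(g/δ_st) = √(9.81/0.0179) = √548.0 = 23.41 rad/s.
T_n = 2π/ω_n = 6.283/23.41 = 0.2684 s.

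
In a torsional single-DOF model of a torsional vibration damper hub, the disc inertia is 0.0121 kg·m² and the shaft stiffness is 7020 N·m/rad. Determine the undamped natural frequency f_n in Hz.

ω_n = √(k_t/J) = √(7020/0.0121) = √580200 = 761.7 rad/s.
f_n = ω_n/(2π) = 761.7/6.283 = 121.2 Hz.

121 Hz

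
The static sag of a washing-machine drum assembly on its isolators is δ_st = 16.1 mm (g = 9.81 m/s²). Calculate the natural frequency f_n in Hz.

3.93 Hz

ω_n = √(g/δ_st) = √(9.81/0.0161) = √609.3 = 24.68 rad/s.
f_n = ω_n/(2π) = 24.68/6.283 = 3.929 Hz.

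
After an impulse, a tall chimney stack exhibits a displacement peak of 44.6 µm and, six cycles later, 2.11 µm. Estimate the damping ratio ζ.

Logarithmic decrement δ = (1/n)·ln(x₀/x_n) = (1/6)·ln(44.6/2.11) = (1/6)·ln(21.14) = 0.5085.
ζ = δ/√(4π² + δ²) = 0.5085/√(39.48 + 0.259) = 0.5085/6.304 = 0.08067.

0.0807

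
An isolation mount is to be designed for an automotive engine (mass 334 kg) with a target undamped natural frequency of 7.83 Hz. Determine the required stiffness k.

808000 N/m

ω_n = 2πf_n = 2π × 7.83 = 49.20 rad/s.
k = m·ω_n² = 334 × 49.20² = 334 × 2420 = 808400 N/m.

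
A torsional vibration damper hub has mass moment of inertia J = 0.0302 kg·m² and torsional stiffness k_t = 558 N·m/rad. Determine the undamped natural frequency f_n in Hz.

21.6 Hz

ω_n = √(k_t/J) = √(558/0.0302) = √18480 = 135.9 rad/s.
f_n = ω_n/(2π) = 135.9/6.283 = 21.63 Hz.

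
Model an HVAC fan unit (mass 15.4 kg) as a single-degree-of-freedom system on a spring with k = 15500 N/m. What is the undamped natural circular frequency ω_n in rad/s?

31.7 rad/s

ω_n = √(k/m) = √(15500/15.4) = √1006 = 31.73 rad/s.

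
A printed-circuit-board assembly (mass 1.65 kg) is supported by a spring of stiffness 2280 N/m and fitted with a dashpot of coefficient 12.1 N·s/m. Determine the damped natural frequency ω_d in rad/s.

ω_n = √(k/m) = √(2280/1.65) = 37.17 rad/s.
Critical damping c_c = 2√(k·m) = 2√(2280 × 1.65) = 122.7 N·s/m, so ζ = c/c_c = 12.1/122.7 = 0.09864.
ω_d = ω_n√(1 − ζ²) = 37.17 × √(1 − 0.00973) = 36.99 rad/s.

37.0 rad/s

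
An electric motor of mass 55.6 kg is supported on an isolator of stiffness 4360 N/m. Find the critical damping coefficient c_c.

985 N·s/m

c_c = 2√(k·m) = 2√(4360 × 55.6) = 2 × 492.4 = 984.7 N·s/m.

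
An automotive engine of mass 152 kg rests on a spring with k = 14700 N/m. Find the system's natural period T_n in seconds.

ω_n = √(k/m) = √(14700/152) = √96.71 = 9.834 rad/s.
T_n = 2π/ω_n = 6.283/9.834 = 0.6389 s.

0.639 s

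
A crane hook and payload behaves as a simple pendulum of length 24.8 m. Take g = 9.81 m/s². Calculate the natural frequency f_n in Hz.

0.100 Hz

For a simple pendulum ω_n = √(g/L) = √(9.81/24.8) = √0.3956 = 0.6289 rad/s.
f_n = ω_n/(2π) = 0.6289/6.283 = 0.1001 Hz.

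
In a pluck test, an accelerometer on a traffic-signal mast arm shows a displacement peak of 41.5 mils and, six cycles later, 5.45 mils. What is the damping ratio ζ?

0.0538

Logarithmic decrement δ = (1/n)·ln(x₀/x_n) = (1/6)·ln(41.5/5.45) = (1/6)·ln(7.615) = 0.3383.
ζ = δ/√(4π² + δ²) = 0.3383/√(39.48 + 0.114) = 0.3383/6.292 = 0.05377.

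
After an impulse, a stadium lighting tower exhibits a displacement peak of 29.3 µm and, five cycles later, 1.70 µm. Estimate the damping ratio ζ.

Logarithmic decrement δ = (1/n)·ln(x₀/x_n) = (1/5)·ln(29.3/1.70) = (1/5)·ln(17.24) = 0.5694.
ζ = δ/√(4π² + δ²) = 0.5694/√(39.48 + 0.324) = 0.5694/6.309 = 0.09025.

0.0903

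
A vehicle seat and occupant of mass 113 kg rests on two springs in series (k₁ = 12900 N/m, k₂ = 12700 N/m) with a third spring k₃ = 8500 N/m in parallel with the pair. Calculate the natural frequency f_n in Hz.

Series pair: k_s = k₁k₂/(k₁+k₂) = (12900)(12700)/(12900 + 12700) = 6400 N/m. In parallel with k₃: k_eq = 6400 + 8500 = 14900 N/m.
ω_n = √(k_eq/m) = √(14900/113) = √131.9 = 11.48 rad/s.
f_n = ω_n/(2π) = 11.48/6.283 = 1.828 Hz.

1.83 Hz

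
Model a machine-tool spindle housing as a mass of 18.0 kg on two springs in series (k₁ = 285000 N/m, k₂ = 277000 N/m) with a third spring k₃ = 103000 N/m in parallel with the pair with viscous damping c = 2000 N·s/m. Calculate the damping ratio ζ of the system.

Series pair: k_s = k₁k₂/(k₁+k₂) = (285000)(277000)/(285000 + 277000) = 140500 N/m. In parallel with k₃: k_eq = 140500 + 103000 = 243500 N/m.
ω_n = √(k_eq/m) = √(243500/18.0) = 116.3 rad/s.
Critical damping c_c = 2√(k_eq·m) = 2√(243500 × 18.0) = 4187 N·s/m, so ζ = c/c_c = 2000/4187 = 0.4777.

0.478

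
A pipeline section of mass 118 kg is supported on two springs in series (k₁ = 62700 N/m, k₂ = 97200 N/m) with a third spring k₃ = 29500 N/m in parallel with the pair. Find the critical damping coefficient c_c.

5650 N·s/m

Series pair: k_s = k₁k₂/(k₁+k₂) = (62700)(97200)/(62700 + 97200) = 38110 N/m. In parallel with k₃: k_eq = 38110 + 29500 = 67610 N/m.
c_c = 2√(k_eq·m) = 2√(67610 × 118) = 2 × 2825 = 5649 N·s/m.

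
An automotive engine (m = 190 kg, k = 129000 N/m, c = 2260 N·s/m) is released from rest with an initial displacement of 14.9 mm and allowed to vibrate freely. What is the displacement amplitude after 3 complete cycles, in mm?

0.179 mm

ζ = c/(2√(km)) = 2260/(2√(129000 × 190)) = 2260/9902 = 0.2282.
Logarithmic decrement δ = 2πζ/√(1 − ζ²) = 2π × 0.2282/√(1 − 0.0521) = 1.473.
After n cycles, x_n/x₀ = e^(−nδ), so x_3 = 14.9 × e^(−3 × 1.473) = 14.9 × 0.01205 = 0.1795 mm.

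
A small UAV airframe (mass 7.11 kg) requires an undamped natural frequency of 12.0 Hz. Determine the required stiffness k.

ω_n = 2πf_n = 2π × 12.0 = 75.40 rad/s.
k = m·ω_n² = 7.11 × 75.40² = 7.11 × 5685 = 40420 N/m.

40400 N/m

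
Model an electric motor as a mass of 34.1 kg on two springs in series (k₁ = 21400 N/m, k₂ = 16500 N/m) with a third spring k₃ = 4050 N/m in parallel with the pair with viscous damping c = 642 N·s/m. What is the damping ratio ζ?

0.475

Series pair: k_s = k₁k₂/(k₁+k₂) = (21400)(16500)/(21400 + 16500) = 9317 N/m. In parallel with k₃: k_eq = 9317 + 4050 = 13370 N/m.
ω_n = √(k_eq/m) = √(13370/34.1) = 19.80 rad/s.
Critical damping c_c = 2√(k_eq·m) = 2√(13370 × 34.1) = 1350 N·s/m, so ζ = c/c_c = 642/1350 = 0.4755.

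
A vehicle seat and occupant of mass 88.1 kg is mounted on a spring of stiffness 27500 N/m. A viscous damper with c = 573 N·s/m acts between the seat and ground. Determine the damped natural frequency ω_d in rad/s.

ω_n = √(k/m) = √(27500/88.1) = 17.67 rad/s.
Critical damping c_c = 2√(k·m) = 2√(27500 × 88.1) = 3113 N·s/m, so ζ = c/c_c = 573/3113 = 0.1841.
ω_d = ω_n√(1 − ζ²) = 17.67 × √(1 − 0.0339) = 17.37 rad/s.

17.4 rad/s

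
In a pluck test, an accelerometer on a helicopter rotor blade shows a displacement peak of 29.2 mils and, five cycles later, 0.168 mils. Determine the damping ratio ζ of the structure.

0.162

Logarithmic decrement δ = (1/n)·ln(x₀/x_n) = (1/5)·ln(29.2/0.168) = (1/5)·ln(173.8) = 1.032.
ζ = δ/√(4π² + δ²) = 1.032/√(39.48 + 1.06) = 1.032/6.367 = 0.1620.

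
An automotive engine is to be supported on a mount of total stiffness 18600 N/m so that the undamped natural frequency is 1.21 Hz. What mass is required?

322 kg

ω_n = 2πf_n = 2π × 1.21 = 7.603 rad/s.
m = k/ω_n² = 18600/7.603² = 18600/57.80 = 321.8 kg.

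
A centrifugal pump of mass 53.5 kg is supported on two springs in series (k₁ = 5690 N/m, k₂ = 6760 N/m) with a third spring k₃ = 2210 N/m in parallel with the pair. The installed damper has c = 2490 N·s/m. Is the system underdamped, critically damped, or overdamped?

overdamped

Series pair: k_s = k₁k₂/(k₁+k₂) = (5690)(6760)/(5690 + 6760) = 3090 N/m. In parallel with k₃: k_eq = 3090 + 2210 = 5300 N/m.
c_c = 2√(k_eq·m) = 1065 N·s/m; ζ = c/c_c = 2490/1065 = 2.34.
Since ζ > 1 the system is overdamped.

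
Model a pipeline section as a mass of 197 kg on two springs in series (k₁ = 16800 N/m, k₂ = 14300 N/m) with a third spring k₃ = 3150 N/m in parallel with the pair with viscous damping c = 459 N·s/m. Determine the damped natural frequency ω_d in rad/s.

7.34 rad/s

Series pair: k_s = k₁k₂/(k₁+k₂) = (16800)(14300)/(16800 + 14300) = 7725 N/m. In parallel with k₃: k_eq = 7725 + 3150 = 10870 N/m.
ω_n = √(k_eq/m) = √(10870/197) = 7.430 rad/s.
Critical damping c_c = 2√(k_eq·m) = 2√(10870 × 197) = 2927 N·s/m, so ζ = c/c_c = 459/2927 = 0.1568.
ω_d = ω_n√(1 − ζ²) = 7.430 × √(1 − 0.0246) = 7.338 rad/s.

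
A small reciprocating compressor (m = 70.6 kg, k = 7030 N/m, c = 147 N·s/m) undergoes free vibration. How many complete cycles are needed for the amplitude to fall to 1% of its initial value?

7 cycles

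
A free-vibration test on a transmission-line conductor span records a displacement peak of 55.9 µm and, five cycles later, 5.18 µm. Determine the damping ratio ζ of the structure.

0.0755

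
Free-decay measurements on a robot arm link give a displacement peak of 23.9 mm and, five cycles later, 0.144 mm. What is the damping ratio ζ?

0.161

Logarithmic decrement δ = (1/n)·ln(x₀/x_n) = (1/5)·ln(23.9/0.144) = (1/5)·ln(166.0) = 1.022.
ζ = δ/√(4π² + δ²) = 1.022/√(39.48 + 1.05) = 1.022/6.366 = 0.1606.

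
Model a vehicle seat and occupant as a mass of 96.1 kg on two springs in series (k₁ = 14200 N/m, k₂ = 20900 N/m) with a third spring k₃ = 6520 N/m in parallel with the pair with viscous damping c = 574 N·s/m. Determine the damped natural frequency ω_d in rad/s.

12.1 rad/s

Series pair: k_s = k₁k₂/(k₁+k₂) = (14200)(20900)/(14200 + 20900) = 8455 N/m. In parallel with k₃: k_eq = 8455 + 6520 = 14980 N/m.
ω_n = √(k_eq/m) = √(14980/96.1) = 12.48 rad/s.
Critical damping c_c = 2√(k_eq·m) = 2√(14980 × 96.1) = 2399 N·s/m, so ζ = c/c_c = 574/2399 = 0.2392.
ω_d = ω_n√(1 − ζ²) = 12.48 × √(1 − 0.0572) = 12.12 rad/s.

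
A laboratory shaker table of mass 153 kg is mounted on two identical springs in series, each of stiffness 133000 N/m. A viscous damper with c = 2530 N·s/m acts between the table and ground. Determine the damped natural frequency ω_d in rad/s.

Series springs: 1/k_eq = 2/133000, so k_eq = 133000/2 = 66500 N/m.
ω_n = √(k_eq/m) = √(66500/153) = 20.85 rad/s.
Critical damping c_c = 2√(k_eq·m) = 2√(66500 × 153) = 6379 N·s/m, so ζ = c/c_c = 2530/6379 = 0.3966.
ω_d = ω_n√(1 − ζ²) = 20.85 × √(1 − 0.157) = 19.14 rad/s.

19.1 rad/s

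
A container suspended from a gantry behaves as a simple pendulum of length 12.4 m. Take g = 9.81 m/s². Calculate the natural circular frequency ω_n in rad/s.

For a simple pendulum ω_n = √(g/L) = √(9.81/12.4) = √0.7911 = 0.8895 rad/s.

0.889 rad/s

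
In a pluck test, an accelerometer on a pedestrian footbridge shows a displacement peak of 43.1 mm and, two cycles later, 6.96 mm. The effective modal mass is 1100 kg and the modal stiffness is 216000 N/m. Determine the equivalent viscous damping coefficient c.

Logarithmic decrement δ = (1/n)·ln(x₀/x_n) = (1/2)·ln(43.1/6.96) = (1/2)·ln(6.193) = 0.9117.
ζ = δ/√(4π² + δ²) = 0.9117/√(39.48 + 0.831) = 0.9117/6.349 = 0.1436.
c = ζ · 2√(km) = 0.1436 × 2√(216000 × 1100) = 0.1436 × 30830 = 4427 N·s/m.

4430 N·s/m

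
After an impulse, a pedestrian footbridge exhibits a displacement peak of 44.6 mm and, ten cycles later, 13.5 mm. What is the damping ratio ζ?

0.0190

Logarithmic decrement δ = (1/n)·ln(x₀/x_n) = (1/10)·ln(44.6/13.5) = (1/10)·ln(3.304) = 0.1195.
ζ = δ/√(4π² + δ²) = 0.1195/√(39.48 + 0.0143) = 0.1195/6.284 = 0.01902.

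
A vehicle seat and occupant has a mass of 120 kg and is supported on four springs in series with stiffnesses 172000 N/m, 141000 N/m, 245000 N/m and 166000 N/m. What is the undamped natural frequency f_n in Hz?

Series springs: 1/k_eq = 1/172000 + 1/141000 + 1/245000 + 1/166000 = 2.301×10^-5, so k_eq = 43460 N/m.
ω_n = √(k_eq/m) = √(43460/120) = √362.1 = 19.03 rad/s.
f_n = ω_n/(2π) = 19.03/6.283 = 3.029 Hz.

3.03 Hz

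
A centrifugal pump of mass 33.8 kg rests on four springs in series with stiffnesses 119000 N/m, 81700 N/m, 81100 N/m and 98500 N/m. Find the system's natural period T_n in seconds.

0.240 s

Series springs: 1/k_eq = 1/119000 + 1/81700 + 1/81100 + 1/98500 = 4.313×10^-5, so k_eq = 23190 N/m.
ω_n = √(k_eq/m) = √(23190/33.8) = √686.0 = 26.19 rad/s.
T_n = 2π/ω_n = 6.283/26.19 = 0.2399 s.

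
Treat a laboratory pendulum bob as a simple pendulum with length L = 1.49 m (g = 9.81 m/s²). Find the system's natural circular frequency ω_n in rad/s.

2.57 rad/s

For a simple pendulum ω_n = √(g/L) = √(9.81/1.49) = √6.584 = 2.566 rad/s.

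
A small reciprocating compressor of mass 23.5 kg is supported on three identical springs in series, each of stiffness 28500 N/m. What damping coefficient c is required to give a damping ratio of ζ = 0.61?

Series springs: 1/k_eq = 3/28500, so k_eq = 28500/3 = 9500 N/m.
c_c = 2√(k_eq·m) = 2√(9500 × 23.5) = 945.0 N·s/m.
c = ζ·c_c = 0.61 × 945.0 = 576.4 N·s/m.

576 N·s/m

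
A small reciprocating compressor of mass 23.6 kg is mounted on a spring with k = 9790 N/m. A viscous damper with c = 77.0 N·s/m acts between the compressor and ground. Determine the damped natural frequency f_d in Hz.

3.23 Hz

ω_n = √(k/m) = √(9790/23.6) = 20.37 rad/s.
Critical damping c_c = 2√(k·m) = 2√(9790 × 23.6) = 961.3 N·s/m, so ζ = c/c_c = 77.0/961.3 = 0.08010.
ω_d = ω_n√(1 − ζ²) = 20.37 × √(1 − 0.00642) = 20.30 rad/s.
f_d = ω_d/(2π) = 3.231 Hz.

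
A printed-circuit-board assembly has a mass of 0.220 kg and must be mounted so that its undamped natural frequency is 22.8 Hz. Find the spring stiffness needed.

4510 N/m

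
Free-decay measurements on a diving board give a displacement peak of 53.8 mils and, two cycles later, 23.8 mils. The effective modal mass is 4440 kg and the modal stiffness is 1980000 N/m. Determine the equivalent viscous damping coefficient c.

12100 N·s/m

Logarithmic decrement δ = (1/n)·ln(x₀/x_n) = (1/2)·ln(53.8/23.8) = (1/2)·ln(2.261) = 0.4078.
ζ = δ/√(4π² + δ²) = 0.4078/√(39.48 + 0.166) = 0.4078/6.296 = 0.06477.
c = ζ · 2√(km) = 0.06477 × 2√(1980000 × 4440) = 0.06477 × 187500 = 12150 N·s/m.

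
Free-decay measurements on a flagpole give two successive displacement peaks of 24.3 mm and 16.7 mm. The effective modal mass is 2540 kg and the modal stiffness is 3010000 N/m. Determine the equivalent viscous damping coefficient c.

10400 N·s/m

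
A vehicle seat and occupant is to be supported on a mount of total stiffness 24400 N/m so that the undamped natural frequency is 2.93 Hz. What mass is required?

72.0 kg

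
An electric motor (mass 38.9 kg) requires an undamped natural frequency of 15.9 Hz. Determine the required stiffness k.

388000 N/m

ω_n = 2πf_n = 2π × 15.9 = 99.90 rad/s.
k = m·ω_n² = 38.9 × 99.90² = 38.9 × 9981 = 388200 N/m.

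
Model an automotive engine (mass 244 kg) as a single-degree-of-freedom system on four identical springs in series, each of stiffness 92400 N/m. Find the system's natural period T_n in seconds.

0.646 s

Series springs: 1/k_eq = 4/92400, so k_eq = 92400/4 = 23100 N/m.
ω_n = √(k_eq/m) = √(23100/244) = √94.67 = 9.730 rad/s.
T_n = 2π/ω_n = 6.283/9.730 = 0.6458 s.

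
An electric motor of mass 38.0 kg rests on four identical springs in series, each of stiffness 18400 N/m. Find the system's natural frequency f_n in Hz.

1.75 Hz

Series springs: 1/k_eq = 4/18400, so k_eq = 18400/4 = 4600 N/m.
ω_n = √(k_eq/m) = √(4600/38.0) = √121.1 = 11.00 rad/s.
f_n = ω_n/(2π) = 11.00/6.283 = 1.751 Hz.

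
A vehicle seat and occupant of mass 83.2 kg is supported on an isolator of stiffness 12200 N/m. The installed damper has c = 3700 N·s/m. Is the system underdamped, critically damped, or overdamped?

c_c = 2√(k·m) = 2015 N·s/m; ζ = c/c_c = 3700/2015 = 1.84.
Since ζ > 1 the system is overdamped.

overdamped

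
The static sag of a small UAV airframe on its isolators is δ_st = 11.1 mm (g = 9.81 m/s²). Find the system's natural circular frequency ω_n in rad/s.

29.7 rad/s

ω_n = √(g/δ_st) = √(9.81/0.0111) = √883.8 = 29.73 rad/s.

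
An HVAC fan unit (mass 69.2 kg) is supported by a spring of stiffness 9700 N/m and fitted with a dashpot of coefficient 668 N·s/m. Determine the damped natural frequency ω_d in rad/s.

10.8 rad/s

ω_n = √(k/m) = √(9700/69.2) = 11.84 rad/s.
Critical damping c_c = 2√(k·m) = 2√(9700 × 69.2) = 1639 N·s/m, so ζ = c/c_c = 668/1639 = 0.4077.
ω_d = ω_n√(1 − ζ²) = 11.84 × √(1 − 0.166) = 10.81 rad/s.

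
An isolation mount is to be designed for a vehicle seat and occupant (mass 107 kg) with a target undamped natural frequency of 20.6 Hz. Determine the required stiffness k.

ω_n = 2πf_n = 2π × 20.6 = 129.4 rad/s.
k = m·ω_n² = 107 × 129.4² = 107 × 16750 = 1793000 N/m.

1790000 N/m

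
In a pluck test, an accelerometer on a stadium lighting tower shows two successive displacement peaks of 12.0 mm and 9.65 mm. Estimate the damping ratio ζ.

0.0347

Logarithmic decrement δ = (1/n)·ln(x₀/x_n) = (1/1)·ln(12.0/9.65) = (1/1)·ln(1.244) = 0.2179.
ζ = δ/√(4π² + δ²) = 0.2179/√(39.48 + 0.0475) = 0.2179/6.287 = 0.03467.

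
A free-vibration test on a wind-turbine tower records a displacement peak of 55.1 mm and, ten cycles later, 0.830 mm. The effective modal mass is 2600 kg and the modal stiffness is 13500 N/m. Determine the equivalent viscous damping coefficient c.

789 N·s/m

Logarithmic decrement δ = (1/n)·ln(x₀/x_n) = (1/10)·ln(55.1/0.830) = (1/10)·ln(66.39) = 0.4195.
ζ = δ/√(4π² + δ²) = 0.4195/√(39.48 + 0.176) = 0.4195/6.297 = 0.06662.
c = ζ · 2√(km) = 0.06662 × 2√(13500 × 2600) = 0.06662 × 11850 = 789.4 N·s/m.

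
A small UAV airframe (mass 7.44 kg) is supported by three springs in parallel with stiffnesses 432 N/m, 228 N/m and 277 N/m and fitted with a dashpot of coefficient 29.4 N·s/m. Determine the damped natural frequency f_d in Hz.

1.76 Hz

Parallel springs add: k_eq = 432 + 228 + 277 = 937.0 N/m.
ω_n = √(k_eq/m) = √(937.0/7.44) = 11.22 rad/s.
Critical damping c_c = 2√(k_eq·m) = 2√(937.0 × 7.44) = 167.0 N·s/m, so ζ = c/c_c = 29.4/167.0 = 0.1761.
ω_d = ω_n√(1 − ζ²) = 11.22 × √(1 − 0.0310) = 11.05 rad/s.
f_d = ω_d/(2π) = 1.758 Hz.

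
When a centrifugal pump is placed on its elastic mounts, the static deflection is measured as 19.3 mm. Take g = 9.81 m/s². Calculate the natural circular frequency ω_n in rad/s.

22.5 rad/s

ω_n = √(g/δ_st) = √(9.81/0.0193) = √508.3 = 22.55 rad/s.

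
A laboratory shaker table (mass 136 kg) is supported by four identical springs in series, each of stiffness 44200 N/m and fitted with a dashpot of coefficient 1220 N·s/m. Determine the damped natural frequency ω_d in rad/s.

Series springs: 1/k_eq = 4/44200, so k_eq = 44200/4 = 11050 N/m.
ω_n = √(k_eq/m) = √(11050/136) = 9.014 rad/s.
Critical damping c_c = 2√(k_eq·m) = 2√(11050 × 136) = 2452 N·s/m, so ζ = c/c_c = 1220/2452 = 0.4976.
ω_d = ω_n√(1 − ζ²) = 9.014 × √(1 − 0.248) = 7.819 rad/s.

7.82 rad/s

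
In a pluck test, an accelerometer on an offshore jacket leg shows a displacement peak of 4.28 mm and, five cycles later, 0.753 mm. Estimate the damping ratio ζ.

0.0552

Logarithmic decrement δ = (1/n)·ln(x₀/x_n) = (1/5)·ln(4.28/0.753) = (1/5)·ln(5.684) = 0.3475.
ζ = δ/√(4π² + δ²) = 0.3475/√(39.48 + 0.121) = 0.3475/6.293 = 0.05523.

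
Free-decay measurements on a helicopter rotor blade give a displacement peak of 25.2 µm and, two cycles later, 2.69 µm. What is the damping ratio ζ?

Logarithmic decrement δ = (1/n)·ln(x₀/x_n) = (1/2)·ln(25.2/2.69) = (1/2)·ln(9.368) = 1.119.
ζ = δ/√(4π² + δ²) = 1.119/√(39.48 + 1.25) = 1.119/6.382 = 0.1753.

0.175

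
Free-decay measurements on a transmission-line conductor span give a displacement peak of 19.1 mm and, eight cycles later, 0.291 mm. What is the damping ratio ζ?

0.0830

Logarithmic decrement δ = (1/n)·ln(x₀/x_n) = (1/8)·ln(19.1/0.291) = (1/8)·ln(65.64) = 0.5230.
ζ = δ/√(4π² + δ²) = 0.5230/√(39.48 + 0.274) = 0.5230/6.305 = 0.08295.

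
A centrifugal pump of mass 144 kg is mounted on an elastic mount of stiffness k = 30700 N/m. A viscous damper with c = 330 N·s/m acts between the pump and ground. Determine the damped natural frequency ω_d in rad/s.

14.6 rad/s

ω_n = √(k/m) = √(30700/144) = 14.60 rad/s.
Critical damping c_c = 2√(k·m) = 2√(30700 × 144) = 4205 N·s/m, so ζ = c/c_c = 330/4205 = 0.07848.
ω_d = ω_n√(1 − ζ²) = 14.60 × √(1 − 0.00616) = 14.56 rad/s.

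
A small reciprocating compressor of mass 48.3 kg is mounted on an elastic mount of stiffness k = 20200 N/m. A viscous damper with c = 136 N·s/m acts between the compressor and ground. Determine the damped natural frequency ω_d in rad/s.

ω_n = √(k/m) = √(20200/48.3) = 20.45 rad/s.
Critical damping c_c = 2√(k·m) = 2√(20200 × 48.3) = 1976 N·s/m, so ζ = c/c_c = 136/1976 = 0.06884.
ω_d = ω_n√(1 − ζ²) = 20.45 × √(1 − 0.00474) = 20.40 rad/s.

20.4 rad/s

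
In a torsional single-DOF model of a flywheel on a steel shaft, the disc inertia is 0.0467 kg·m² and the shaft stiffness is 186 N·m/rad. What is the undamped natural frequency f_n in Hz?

10.0 Hz

ω_n = √(k_t/J) = √(186/0.0467) = √3983 = 63.11 rad/s.
f_n = ω_n/(2π) = 63.11/6.283 = 10.04 Hz.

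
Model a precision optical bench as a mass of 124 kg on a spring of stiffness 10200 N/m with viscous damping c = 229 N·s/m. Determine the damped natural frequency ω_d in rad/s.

ω_n = √(k/m) = √(10200/124) = 9.070 rad/s.
Critical damping c_c = 2√(k·m) = 2√(10200 × 124) = 2249 N·s/m, so ζ = c/c_c = 229/2249 = 0.1018.
ω_d = ω_n√(1 − ζ²) = 9.070 × √(1 − 0.0104) = 9.022 rad/s.

9.02 rad/s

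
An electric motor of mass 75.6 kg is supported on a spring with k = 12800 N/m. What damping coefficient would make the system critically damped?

1970 N·s/m

c_c = 2√(k·m) = 2√(12800 × 75.6) = 2 × 983.7 = 1967 N·s/m.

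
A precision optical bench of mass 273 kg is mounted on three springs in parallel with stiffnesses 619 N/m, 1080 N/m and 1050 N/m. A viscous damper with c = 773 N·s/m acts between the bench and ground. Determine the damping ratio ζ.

0.446

Parallel springs add: k_eq = 619 + 1080 + 1050 = 2749 N/m.
ω_n = √(k_eq/m) = √(2749/273) = 3.173 rad/s.
Critical damping c_c = 2√(k_eq·m) = 2√(2749 × 273) = 1733 N·s/m, so ζ = c/c_c = 773/1733 = 0.4461.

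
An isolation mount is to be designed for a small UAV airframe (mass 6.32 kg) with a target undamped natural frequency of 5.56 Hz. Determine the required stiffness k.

7710 N/m

ω_n = 2πf_n = 2π × 5.56 = 34.93 rad/s.
k = m·ω_n² = 6.32 × 34.93² = 6.32 × 1220 = 7713 N/m.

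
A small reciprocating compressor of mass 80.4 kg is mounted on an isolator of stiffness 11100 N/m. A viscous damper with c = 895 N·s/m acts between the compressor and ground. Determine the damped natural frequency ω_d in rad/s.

10.3 rad/s

ω_n = √(k/m) = √(11100/80.4) = 11.75 rad/s.
Critical damping c_c = 2√(k·m) = 2√(11100 × 80.4) = 1889 N·s/m, so ζ = c/c_c = 895/1889 = 0.4737.
ω_d = ω_n√(1 − ζ²) = 11.75 × √(1 − 0.224) = 10.35 rad/s.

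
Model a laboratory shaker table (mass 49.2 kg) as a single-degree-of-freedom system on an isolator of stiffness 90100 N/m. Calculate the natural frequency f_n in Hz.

6.81 Hz

ω_n = √(k/m) = √(90100/49.2) = √1831 = 42.79 rad/s.
f_n = ω_n/(2π) = 42.79/6.283 = 6.811 Hz.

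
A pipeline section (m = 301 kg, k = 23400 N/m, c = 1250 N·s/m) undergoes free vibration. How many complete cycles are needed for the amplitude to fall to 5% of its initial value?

2 cycles

ζ = c/(2√(km)) = 1250/(2√(23400 × 301)) = 1250/5308 = 0.2355.
Logarithmic decrement δ = 2πζ/√(1 − ζ²) = 2π × 0.2355/√(1 − 0.0555) = 1.523.
x_n/x₀ = e^(−nδ) ≤ 0.05; take ln: n ≥ ln(1/0.05)/δ = 2.996/1.523 = 1.968.
So 2 complete cycles are required.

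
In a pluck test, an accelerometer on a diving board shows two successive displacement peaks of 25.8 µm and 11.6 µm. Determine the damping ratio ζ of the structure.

Logarithmic decrement δ = (1/n)·ln(x₀/x_n) = (1/1)·ln(25.8/11.6) = (1/1)·ln(2.224) = 0.7994.
ζ = δ/√(4π² + δ²) = 0.7994/√(39.48 + 0.639) = 0.7994/6.334 = 0.1262.

0.126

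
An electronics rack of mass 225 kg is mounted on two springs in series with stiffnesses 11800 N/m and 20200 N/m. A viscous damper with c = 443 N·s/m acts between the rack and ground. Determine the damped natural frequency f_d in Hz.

Series springs: 1/k_eq = 1/11800 + 1/20200 = 0.0001343, so k_eq = 7449 N/m.
ω_n = √(k_eq/m) = √(7449/225) = 5.754 rad/s.
Critical damping c_c = 2√(k_eq·m) = 2√(7449 × 225) = 2589 N·s/m, so ζ = c/c_c = 443/2589 = 0.1711.
ω_d = ω_n√(1 − ζ²) = 5.754 × √(1 − 0.0293) = 5.669 rad/s.
f_d = ω_d/(2π) = 0.9022 Hz.

0.902 Hz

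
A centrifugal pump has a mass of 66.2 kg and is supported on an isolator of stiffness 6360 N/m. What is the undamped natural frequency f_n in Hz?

ω_n = √(k/m) = √(6360/66.2) = √96.07 = 9.802 rad/s.
f_n = ω_n/(2π) = 9.802/6.283 = 1.560 Hz.

1.56 Hz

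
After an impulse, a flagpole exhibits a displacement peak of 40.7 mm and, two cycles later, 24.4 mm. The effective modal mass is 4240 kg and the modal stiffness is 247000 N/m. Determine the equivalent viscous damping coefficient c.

2630 N·s/m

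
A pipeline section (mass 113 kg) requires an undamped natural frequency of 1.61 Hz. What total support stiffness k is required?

ω_n = 2πf_n = 2π × 1.61 = 10.12 rad/s.
k = m·ω_n² = 113 × 10.12² = 113 × 102.3 = 11560 N/m.

11600 N/m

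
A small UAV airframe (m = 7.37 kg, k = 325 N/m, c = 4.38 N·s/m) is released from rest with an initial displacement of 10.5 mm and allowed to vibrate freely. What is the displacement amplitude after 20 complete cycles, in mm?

0.0377 mm

ζ = c/(2√(km)) = 4.38/(2√(325 × 7.37)) = 4.38/97.88 = 0.04475.
Logarithmic decrement δ = 2πζ/√(1 − ζ²) = 2π × 0.04475/√(1 − 0.00200) = 0.2814.
After n cycles, x_n/x₀ = e^(−nδ), so x_20 = 10.5 × e^(−20 × 0.2814) = 10.5 × 0.003593 = 0.03773 mm.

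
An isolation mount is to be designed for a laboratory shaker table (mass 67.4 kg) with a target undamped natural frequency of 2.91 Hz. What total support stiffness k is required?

ω_n = 2πf_n = 2π × 2.91 = 18.28 rad/s.
k = m·ω_n² = 67.4 × 18.28² = 67.4 × 334.3 = 22530 N/m.

22500 N/m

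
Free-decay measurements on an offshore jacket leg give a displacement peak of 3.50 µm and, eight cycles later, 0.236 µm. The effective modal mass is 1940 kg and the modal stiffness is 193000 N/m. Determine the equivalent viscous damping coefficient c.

2070 N·s/m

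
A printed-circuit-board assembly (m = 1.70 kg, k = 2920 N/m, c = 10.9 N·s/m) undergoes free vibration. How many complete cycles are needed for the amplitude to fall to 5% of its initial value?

7 cycles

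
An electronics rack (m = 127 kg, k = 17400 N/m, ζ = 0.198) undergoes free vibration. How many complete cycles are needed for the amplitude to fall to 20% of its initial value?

Logarithmic decrement δ = 2πζ/√(1 − ζ²) = 2π × 0.1980/√(1 − 0.0392) = 1.269.
x_n/x₀ = e^(−nδ) ≤ 0.2; take ln: n ≥ ln(1/0.2)/δ = 1.609/1.269 = 1.268.
So 2 complete cycles are required.

2 cycles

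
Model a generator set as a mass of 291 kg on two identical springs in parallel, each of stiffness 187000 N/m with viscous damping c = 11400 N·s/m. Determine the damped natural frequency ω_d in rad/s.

30.0 rad/s

Parallel springs add: k_eq = 2 × 187000 = 374000 N/m.
ω_n = √(k_eq/m) = √(374000/291) = 35.85 rad/s.
Critical damping c_c = 2√(k_eq·m) = 2√(374000 × 291) = 20860 N·s/m, so ζ = c/c_c = 11400/20860 = 0.5464.
ω_d = ω_n√(1 − ζ²) = 35.85 × √(1 − 0.299) = 30.03 rad/s.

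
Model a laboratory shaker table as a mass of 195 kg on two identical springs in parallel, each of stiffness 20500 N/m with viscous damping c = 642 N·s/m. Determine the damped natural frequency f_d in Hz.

Parallel springs add: k_eq = 2 × 20500 = 41000 N/m.
ω_n = √(k_eq/m) = √(41000/195) = 14.50 rad/s.
Critical damping c_c = 2√(k_eq·m) = 2√(41000 × 195) = 5655 N·s/m, so ζ = c/c_c = 642/5655 = 0.1135.
ω_d = ω_n√(1 − ζ²) = 14.50 × √(1 − 0.0129) = 14.41 rad/s.
f_d = ω_d/(2π) = 2.293 Hz.

2.29 Hz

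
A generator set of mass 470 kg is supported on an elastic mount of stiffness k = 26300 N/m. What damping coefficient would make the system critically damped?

7030 N·s/m

c_c = 2√(k·m) = 2√(26300 × 470) = 2 × 3516 = 7032 N·s/m.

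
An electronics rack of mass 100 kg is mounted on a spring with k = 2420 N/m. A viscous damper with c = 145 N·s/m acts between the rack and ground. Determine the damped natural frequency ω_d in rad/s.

4.87 rad/s

ω_n = √(k/m) = √(2420/100) = 4.919 rad/s.
Critical damping c_c = 2√(k·m) = 2√(2420 × 100) = 983.9 N·s/m, so ζ = c/c_c = 145/983.9 = 0.1474.
ω_d = ω_n√(1 − ζ²) = 4.919 × √(1 − 0.0217) = 4.866 rad/s.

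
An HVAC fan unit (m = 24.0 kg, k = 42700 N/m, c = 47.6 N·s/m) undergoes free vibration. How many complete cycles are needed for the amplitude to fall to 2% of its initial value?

27 cycles

ζ = c/(2√(km)) = 47.6/(2√(42700 × 24.0)) = 47.6/2025 = 0.02351.
Logarithmic decrement δ = 2πζ/√(1 − ζ²) = 2π × 0.02351/√(1 − 0.000553) = 0.1478.
x_n/x₀ = e^(−nδ) ≤ 0.02; take ln: n ≥ ln(1/0.02)/δ = 3.912/0.1478 = 26.48.
So 27 complete cycles are required.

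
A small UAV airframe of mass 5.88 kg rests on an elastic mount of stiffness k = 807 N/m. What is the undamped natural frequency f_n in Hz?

ω_n = √(k/m) = √(807.0/5.88) = √137.2 = 11.72 rad/s.
f_n = ω_n/(2π) = 11.72/6.283 = 1.865 Hz.

1.86 Hz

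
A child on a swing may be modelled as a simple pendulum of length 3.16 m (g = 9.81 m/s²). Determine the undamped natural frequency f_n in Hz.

For a simple pendulum ω_n = √(g/L) = √(9.81/3.16) = √3.104 = 1.762 rad/s.
f_n = ω_n/(2π) = 1.762/6.283 = 0.2804 Hz.

0.280 Hz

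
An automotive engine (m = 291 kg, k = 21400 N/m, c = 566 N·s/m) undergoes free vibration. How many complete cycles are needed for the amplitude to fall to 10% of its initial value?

ζ = c/(2√(km)) = 566/(2√(21400 × 291)) = 566/4991 = 0.1134.
Logarithmic decrement δ = 2πζ/√(1 − ζ²) = 2π × 0.1134/√(1 − 0.0129) = 0.7172.
x_n/x₀ = e^(−nδ) ≤ 0.1; take ln: n ≥ ln(1/0.1)/δ = 2.303/0.7172 = 3.211.
So 4 complete cycles are required.

4 cycles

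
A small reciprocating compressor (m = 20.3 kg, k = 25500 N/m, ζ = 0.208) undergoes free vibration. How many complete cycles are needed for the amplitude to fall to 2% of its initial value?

3 cycles

Logarithmic decrement δ = 2πζ/√(1 − ζ²) = 2π × 0.2080/√(1 − 0.0433) = 1.336.
x_n/x₀ = e^(−nδ) ≤ 0.02; take ln: n ≥ ln(1/0.02)/δ = 3.912/1.336 = 2.928.
So 3 complete cycles are required.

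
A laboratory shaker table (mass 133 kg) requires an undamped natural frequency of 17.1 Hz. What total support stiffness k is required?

1540000 N/m

ω_n = 2πf_n = 2π × 17.1 = 107.4 rad/s.
k = m·ω_n² = 133 × 107.4² = 133 × 11540 = 1535000 N/m.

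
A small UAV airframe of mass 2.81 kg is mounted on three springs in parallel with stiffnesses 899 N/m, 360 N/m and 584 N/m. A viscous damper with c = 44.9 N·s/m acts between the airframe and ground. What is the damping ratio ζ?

Parallel springs add: k_eq = 899 + 360 + 584 = 1843 N/m.
ω_n = √(k_eq/m) = √(1843/2.81) = 25.61 rad/s.
Critical damping c_c = 2√(k_eq·m) = 2√(1843 × 2.81) = 143.9 N·s/m, so ζ = c/c_c = 44.9/143.9 = 0.3120.

0.312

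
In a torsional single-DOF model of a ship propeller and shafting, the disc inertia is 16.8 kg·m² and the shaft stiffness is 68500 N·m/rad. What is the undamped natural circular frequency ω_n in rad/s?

63.9 rad/s

ω_n = √(k_t/J) = √(68500/16.8) = √4077 = 63.85 rad/s.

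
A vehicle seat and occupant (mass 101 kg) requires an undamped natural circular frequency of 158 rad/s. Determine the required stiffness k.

k = m·ω_n² = 101 × 158.0² = 101 × 24960 = 2521000 N/m.

2520000 N/m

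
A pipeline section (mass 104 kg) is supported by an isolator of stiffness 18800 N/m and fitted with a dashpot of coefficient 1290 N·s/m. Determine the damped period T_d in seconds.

ω_n = √(k/m) = √(18800/104) = 13.45 rad/s.
Critical damping c_c = 2√(k·m) = 2√(18800 × 104) = 2797 N·s/m, so ζ = c/c_c = 1290/2797 = 0.4613.
ω_d = ω_n√(1 − ζ²) = 13.45 × √(1 − 0.213) = 11.93 rad/s.
T_d = 2π/ω_d = 0.5267 s.

0.527 s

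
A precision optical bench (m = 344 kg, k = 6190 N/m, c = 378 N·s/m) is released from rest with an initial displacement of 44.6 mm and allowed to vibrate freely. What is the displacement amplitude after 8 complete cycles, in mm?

0.0628 mm

ζ = c/(2√(km)) = 378/(2√(6190 × 344)) = 378/2918 = 0.1295.
Logarithmic decrement δ = 2πζ/√(1 − ζ²) = 2π × 0.1295/√(1 − 0.0168) = 0.8207.
After n cycles, x_n/x₀ = e^(−nδ), so x_8 = 44.6 × e^(−8 × 0.8207) = 44.6 × 0.001408 = 0.06279 mm.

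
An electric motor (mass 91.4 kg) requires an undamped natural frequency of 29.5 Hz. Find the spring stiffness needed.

3140000 N/m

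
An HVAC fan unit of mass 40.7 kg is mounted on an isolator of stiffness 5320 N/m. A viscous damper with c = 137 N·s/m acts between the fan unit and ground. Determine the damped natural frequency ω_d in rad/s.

ω_n = √(k/m) = √(5320/40.7) = 11.43 rad/s.
Critical damping c_c = 2√(k·m) = 2√(5320 × 40.7) = 930.6 N·s/m, so ζ = c/c_c = 137/930.6 = 0.1472.
ω_d = ω_n√(1 − ζ²) = 11.43 × √(1 − 0.0217) = 11.31 rad/s.

11.3 rad/s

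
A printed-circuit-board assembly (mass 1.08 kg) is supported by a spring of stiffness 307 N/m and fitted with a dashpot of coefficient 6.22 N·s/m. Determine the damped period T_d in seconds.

0.378 s

ω_n = √(k/m) = √(307.0/1.08) = 16.86 rad/s.
Critical damping c_c = 2√(k·m) = 2√(307.0 × 1.08) = 36.42 N·s/m, so ζ = c/c_c = 6.22/36.42 = 0.1708.
ω_d = ω_n√(1 − ζ²) = 16.86 × √(1 − 0.0292) = 16.61 rad/s.
T_d = 2π/ω_d = 0.3782 s.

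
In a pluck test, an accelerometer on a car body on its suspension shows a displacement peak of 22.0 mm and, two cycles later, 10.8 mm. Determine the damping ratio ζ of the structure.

0.0565

Logarithmic decrement δ = (1/n)·ln(x₀/x_n) = (1/2)·ln(22.0/10.8) = (1/2)·ln(2.037) = 0.3557.
ζ = δ/√(4π² + δ²) = 0.3557/√(39.48 + 0.127) = 0.3557/6.293 = 0.05653.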